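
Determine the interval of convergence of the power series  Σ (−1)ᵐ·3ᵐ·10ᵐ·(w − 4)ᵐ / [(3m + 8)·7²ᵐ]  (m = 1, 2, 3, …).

(71/30, 169/30]

Ratio test: |a_{m+1}/a_m| = [(3m + 8)/(3(m+1) + 8)] · 3·10/49 → 30/49 as m → ∞.
Convergence for |w − 4| · 30/49 < 1, i.e. |w − 4| < 49/30. So R = 49/30.
At w = 169/30: the terms alternate in sign and decrease monotonically to 0 in absolute value (size ~ c/m), so the alternating series test gives convergence.
Endpoint w = 71/30: the terms behave like c/m; limit comparison with the harmonic series gives divergence.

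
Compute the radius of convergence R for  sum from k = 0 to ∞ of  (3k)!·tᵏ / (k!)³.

By the ratio test, |a_{k+1}/a_k| = (3k+1)·(3k+2)·(3k+3)/(k+1)³ → 27.
Convergence for |t| · 27 < 1, i.e. |t| < 1/27. So R = 1/27.

R = 1/27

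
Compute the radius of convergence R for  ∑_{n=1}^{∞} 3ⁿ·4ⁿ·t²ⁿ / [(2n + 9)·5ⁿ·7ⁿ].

Apply the ratio test: |a_{n+1}| / |a_n| = [(2n + 9)/(2(n+1) + 9)] · 3·4/(5·7), which tends to 12/35 as n → ∞.
Writing y = t², the series in y has radius 35/12, so |t| < √(35/12) and R = √105/6.

R = √105/6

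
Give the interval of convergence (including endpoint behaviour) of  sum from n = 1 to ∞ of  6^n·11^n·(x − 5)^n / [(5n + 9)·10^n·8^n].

Apply the ratio test: |a_{n+1}| / |a_n| = [(5n + 9)/(5(n+1) + 9)] · 6·11/(10·8), which tends to 33/40 as n → ∞.
Convergence for |x − 5| · 33/40 < 1, i.e. |x − 5| < 40/33. So R = 40/33.
At x = 205/33: comparison with the harmonic series Σ 1/n shows the series diverges.
Endpoint x = 125/33: convergence follows from the alternating series test (terms decrease monotonically to 0).

[125/33, 205/33)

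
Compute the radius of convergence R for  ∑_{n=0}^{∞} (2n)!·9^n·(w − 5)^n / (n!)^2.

R = 1/36

The ratio of consecutive coefficients is (2n+1)·(2n+2)/(n+1)² · 9 → 36.
Thus R = 1/(36) = 1/36.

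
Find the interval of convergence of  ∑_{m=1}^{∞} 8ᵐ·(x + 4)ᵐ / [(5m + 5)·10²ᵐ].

[-33/2, 17/2)

The ratio of consecutive coefficients is [(5m + 5)/(5(m+1) + 5)] · 8/100 → 2/25.
Hence the series converges for |x + 4| < 1/(2/25) = 25/2, so the radius of convergence is 25/2.
Check x = 17/2: comparison with the harmonic series Σ 1/m shows the series diverges.
Check x = -33/2: convergence follows from the alternating series test (terms decrease monotonically to 0).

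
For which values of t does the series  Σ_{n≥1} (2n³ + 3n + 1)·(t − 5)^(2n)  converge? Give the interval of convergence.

By the ratio test, |a_{n+1}/a_n| = (2(n+1)³ + 3(n+1) + 1)/(2n³ + 3n + 1) → 1.
Writing y = (t − 5)², the series in y has radius 1, so |t − 5| < √(1) = 1 and R = 1.
Check t = 6: the terms do not tend to 0, so the series diverges.
Endpoint t = 4: the terms do not tend to 0, so the series diverges.

(4, 6)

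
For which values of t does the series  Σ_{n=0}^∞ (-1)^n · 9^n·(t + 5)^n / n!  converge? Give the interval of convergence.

Apply the ratio test: |a_{n+1}| / |a_n| = 9 · 1/(n+1), which tends to 0 as n → ∞.
The limit is 0, so the series converges for all t; R = ∞.

(−∞, ∞)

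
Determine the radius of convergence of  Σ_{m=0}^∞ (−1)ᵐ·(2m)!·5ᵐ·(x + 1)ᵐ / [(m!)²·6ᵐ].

R = 3/10

Apply the ratio test: |a_{m+1}| / |a_m| = (2m+1)·(2m+2)/(m+1)² · 5/6, which tends to 10/3 as m → ∞.
Hence the series converges for |x + 1| < 1/(10/3) = 3/10, so the radius of convergence is 3/10.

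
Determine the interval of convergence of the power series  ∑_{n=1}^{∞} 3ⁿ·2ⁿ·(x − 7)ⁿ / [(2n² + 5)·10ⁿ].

[16/3, 26/3]

By the ratio test, |a_{n+1}/a_n| = [(2n² + 5)/(2(n+1)² + 5)] · 3·2/10 → 3/5.
Convergence for |x − 7| · 3/5 < 1, i.e. |x − 7| < 5/3. So R = 5/3.
Endpoint x = 26/3: absolute convergence follows by limit comparison with Σ 1/n².
At x = 16/3: the series is dominated by a constant times Σ 1/n², which converges (p = 2 > 1).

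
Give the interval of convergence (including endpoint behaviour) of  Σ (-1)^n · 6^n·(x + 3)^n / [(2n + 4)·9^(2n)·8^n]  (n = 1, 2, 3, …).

The ratio of consecutive coefficients is [(2n + 4)/(2(n+1) + 4)] · 6/(81·8) → 1/108.
Hence the series converges for |x + 3| < 1/(1/108) = 108, so the radius of convergence is 108.
Endpoint x = 105: convergence follows from the alternating series test (terms decrease monotonically to 0).
Check x = -111: comparison with the harmonic series Σ 1/n shows the series diverges.

(-111, 105]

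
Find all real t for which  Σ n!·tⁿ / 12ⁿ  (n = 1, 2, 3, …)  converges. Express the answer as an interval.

The ratio of consecutive coefficients is (n+1) · 1/12 → ∞.
The terms grow without bound for any t ≠ 0, so R = 0 (convergence only at t = 0).

{0}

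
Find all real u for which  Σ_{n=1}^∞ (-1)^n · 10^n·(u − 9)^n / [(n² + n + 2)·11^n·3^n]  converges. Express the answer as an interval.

[57/10, 123/10]

By the ratio test, |a_{n+1}/a_n| = [(n² + n + 2)/((n+1)² + (n+1) + 2)] · 10/(11·3) → 10/33.
Thus R = 1/(10/33) = 33/10.
Check u = 123/10: absolute convergence follows by limit comparison with Σ 1/n².
At u = 57/10: the series is dominated by a constant times Σ 1/n², which converges (p = 2 > 1).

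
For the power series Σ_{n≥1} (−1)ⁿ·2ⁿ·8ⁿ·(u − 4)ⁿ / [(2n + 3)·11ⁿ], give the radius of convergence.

Apply the ratio test: |a_{n+1}| / |a_n| = [(2n + 3)/(2(n+1) + 3)] · 2·8/11, which tends to 16/11 as n → ∞.
Convergence for |u − 4| · 16/11 < 1, i.e. |u − 4| < 11/16. So R = 11/16.

R = 11/16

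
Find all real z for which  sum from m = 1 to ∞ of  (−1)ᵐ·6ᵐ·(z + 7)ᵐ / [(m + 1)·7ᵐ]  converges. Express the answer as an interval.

The ratio of consecutive coefficients is [(m + 1)/((m+1) + 1)] · 6/7 → 6/7.
Convergence for |z + 7| · 6/7 < 1, i.e. |z + 7| < 7/6. So R = 7/6.
When z = -35/6, convergence follows from the alternating series test (terms decrease monotonically to 0).
Endpoint z = -49/6: comparison with the harmonic series Σ 1/m shows the series diverges.

(-49/6, -35/6]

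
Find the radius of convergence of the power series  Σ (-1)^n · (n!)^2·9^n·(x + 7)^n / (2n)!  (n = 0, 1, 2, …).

Ratio test: |a_{n+1}/a_n| = (n+1)²/[(2n+1)·(2n+2)] · 9 → 9/4 as n → ∞.
Thus R = 1/(9/4) = 4/9.

R = 4/9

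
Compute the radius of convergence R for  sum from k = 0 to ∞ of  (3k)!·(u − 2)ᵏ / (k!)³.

R = 1/27

The ratio of consecutive coefficients is (3k+1)·(3k+2)·(3k+3)/(k+1)³ → 27.
Convergence for |u − 2| · 27 < 1, i.e. |u − 2| < 1/27. So R = 1/27.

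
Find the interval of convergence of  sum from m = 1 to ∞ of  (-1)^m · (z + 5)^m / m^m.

Applying the root test, |a_m|^(1/m) = 1/m → 0.
Since the m-th root of |a_m| tends to 0, the series converges for all real z; R = ∞.

(−∞, ∞)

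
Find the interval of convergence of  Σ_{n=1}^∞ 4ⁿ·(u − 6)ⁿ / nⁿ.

(−∞, ∞)

Applying the root test, |a_n|^(1/n) = 4/n → 0.
The limit is 0 for every u, so R = ∞.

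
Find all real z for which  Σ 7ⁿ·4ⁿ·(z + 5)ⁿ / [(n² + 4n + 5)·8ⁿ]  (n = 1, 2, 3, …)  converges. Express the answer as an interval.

[-37/7, -33/7]

By the ratio test, |a_{n+1}/a_n| = [(n² + 4n + 5)/((n+1)² + 4(n+1) + 5)] · 7·4/8 → 7/2.
Thus R = 1/(7/2) = 2/7.
Check z = -33/7: the series is dominated by a constant times Σ 1/n², which converges (p = 2 > 1).
When z = -37/7, absolute convergence follows by limit comparison with Σ 1/n².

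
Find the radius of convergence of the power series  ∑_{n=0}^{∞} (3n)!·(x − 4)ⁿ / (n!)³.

Apply the ratio test: |a_{n+1}| / |a_n| = (3n+1)·(3n+2)·(3n+3)/(n+1)³, which tends to 27 as n → ∞.
Convergence for |x − 4| · 27 < 1, i.e. |x − 4| < 1/27. So R = 1/27.

R = 1/27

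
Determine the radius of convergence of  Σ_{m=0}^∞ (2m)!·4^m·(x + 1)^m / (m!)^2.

The ratio of consecutive coefficients is (2m+1)·(2m+2)/(m+1)² · 4 → 16.
The series converges when 16 · |x + 1| < 1, giving R = 1/16.

R = 1/16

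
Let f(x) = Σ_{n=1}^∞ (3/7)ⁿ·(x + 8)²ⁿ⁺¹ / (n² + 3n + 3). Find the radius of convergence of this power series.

R = √21/3

Apply the ratio test: |a_{n+1}| / |a_n| = [(n² + 3n + 3)/((n+1)² + 3(n+1) + 3)] · 3/7, which tends to 3/7 as n → ∞.
Writing y = (x + 8)², the series in y has radius 7/3, so |x + 8| < √(7/3) and R = √21/3.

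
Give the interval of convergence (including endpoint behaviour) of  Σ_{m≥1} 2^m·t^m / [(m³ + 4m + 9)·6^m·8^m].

By the ratio test, |a_{m+1}/a_m| = [(m³ + 4m + 9)/((m+1)³ + 4(m+1) + 9)] · 2/(6·8) → 1/24.
The series converges when 1/24 · |t| < 1, giving R = 24.
Endpoint t = 24: absolute convergence follows by limit comparison with Σ 1/m³.
At t = -24: the terms are on the order of 1/m³, so the series converges absolutely by comparison with the p-series (p = 3 > 1).

[-24, 24]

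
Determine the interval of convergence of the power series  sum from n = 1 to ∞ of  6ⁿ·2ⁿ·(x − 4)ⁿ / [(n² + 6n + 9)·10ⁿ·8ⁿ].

By the ratio test, |a_{n+1}/a_n| = [(n² + 6n + 9)/((n+1)² + 6(n+1) + 9)] · 6·2/(10·8) → 3/20.
Thus R = 1/(3/20) = 20/3.
Check x = 32/3: absolute convergence follows by limit comparison with Σ 1/n².
Endpoint x = -8/3: the series is dominated by a constant times Σ 1/n², which converges (p = 2 > 1).

[-8/3, 32/3]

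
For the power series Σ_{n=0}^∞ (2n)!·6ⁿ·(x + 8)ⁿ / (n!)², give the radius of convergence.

By the ratio test, |a_{n+1}/a_n| = (2n+1)·(2n+2)/(n+1)² · 6 → 24.
Thus R = 1/(24) = 1/24.

R = 1/24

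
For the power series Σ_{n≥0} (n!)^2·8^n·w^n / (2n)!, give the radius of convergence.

Apply the ratio test: |a_{n+1}| / |a_n| = (n+1)²/[(2n+1)·(2n+2)] · 8, which tends to 2 as n → ∞.
The series converges when 2 · |w| < 1, giving R = 1/2.

R = 1/2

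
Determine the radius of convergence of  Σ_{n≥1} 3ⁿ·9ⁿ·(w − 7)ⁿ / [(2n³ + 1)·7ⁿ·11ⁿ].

The ratio of consecutive coefficients is [(2n³ + 1)/(2(n+1)³ + 1)] · 3·9/(7·11) → 27/77.
The series converges when 27/77 · |w − 7| < 1, giving R = 77/27.

R = 77/27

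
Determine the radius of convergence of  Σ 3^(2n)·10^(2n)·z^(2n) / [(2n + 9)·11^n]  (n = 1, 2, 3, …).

R = √11/30

The ratio of consecutive coefficients is [(2n + 9)/(2(n+1) + 9)] · 9·100/11 → 900/11.
Successive powers of z differ by 2, so the series converges when |z|² · 900/11 < 1, i.e. |z| < √(11/900). So R = √11/30.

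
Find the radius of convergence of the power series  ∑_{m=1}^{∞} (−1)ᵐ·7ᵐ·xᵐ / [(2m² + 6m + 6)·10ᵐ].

The ratio of consecutive coefficients is [(2m² + 6m + 6)/(2(m+1)² + 6(m+1) + 6)] · 7/10 → 7/10.
Hence the series converges for |x| < 1/(7/10) = 10/7, so the radius of convergence is 10/7.

R = 10/7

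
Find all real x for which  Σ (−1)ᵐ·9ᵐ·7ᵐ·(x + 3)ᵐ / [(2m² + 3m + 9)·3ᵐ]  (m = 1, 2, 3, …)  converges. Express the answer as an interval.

[-64/21, -62/21]

Ratio test: |a_{m+1}/a_m| = [(2m² + 3m + 9)/(2(m+1)² + 3(m+1) + 9)] · 9·7/3 → 21 as m → ∞.
Convergence for |x + 3| · 21 < 1, i.e. |x + 3| < 1/21. So R = 1/21.
At x = -62/21: absolute convergence follows by limit comparison with Σ 1/m².
When x = -64/21, absolute convergence follows by limit comparison with Σ 1/m².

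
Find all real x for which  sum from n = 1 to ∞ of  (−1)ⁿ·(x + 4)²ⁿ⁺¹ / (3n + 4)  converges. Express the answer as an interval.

The ratio of consecutive coefficients is (3n + 4)/(3(n+1) + 4) → 1.
Successive powers of (x + 4) differ by 2, so the series converges when |x + 4|² · 1 < 1, i.e. |x + 4| < √(1) = 1. So R = 1.
At x = -3: an alternating series whose terms decrease to 0 in absolute value, so it converges by the Leibniz criterion.
Check x = -5: convergence follows from the alternating series test (terms decrease monotonically to 0).

[-5, -3]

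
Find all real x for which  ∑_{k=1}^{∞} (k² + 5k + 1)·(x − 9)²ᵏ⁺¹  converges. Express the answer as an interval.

By the ratio test, |a_{k+1}/a_k| = ((k+1)² + 5(k+1) + 1)/(k² + 5k + 1) → 1.
Successive powers of (x − 9) differ by 2, so the series converges when |x − 9|² · 1 < 1, i.e. |x − 9| < √(1) = 1. So R = 1.
When x = 10, the k-th term does not approach 0; divergence by the term test.
Endpoint x = 8: the k-th term does not approach 0; divergence by the term test.

(8, 10)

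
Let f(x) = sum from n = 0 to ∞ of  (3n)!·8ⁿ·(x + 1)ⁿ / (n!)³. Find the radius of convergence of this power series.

The ratio of consecutive coefficients is (3n+1)·(3n+2)·(3n+3)/(n+1)³ · 8 → 216.
Thus R = 1/(216) = 1/216.

R = 1/216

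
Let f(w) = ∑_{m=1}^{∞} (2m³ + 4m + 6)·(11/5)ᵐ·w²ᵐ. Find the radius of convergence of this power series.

Apply the ratio test: |a_{m+1}| / |a_m| = [(2(m+1)³ + 4(m+1) + 6)/(2m³ + 4m + 6)] · 11/5, which tends to 11/5 as m → ∞.
Successive powers of w differ by 2, so the series converges when |w|² · 11/5 < 1, i.e. |w| < √(5/11). So R = √55/11.

R = √55/11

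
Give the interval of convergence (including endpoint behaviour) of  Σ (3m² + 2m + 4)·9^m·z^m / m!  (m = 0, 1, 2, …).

(−∞, ∞)

By the ratio test, |a_{m+1}/a_m| = (3(m+1)² + 2(m+1) + 4)/(3m² + 2m + 4) · 9 · 1/(m+1) → 0.
The ratio tends to 0 regardless of z, hence R = ∞.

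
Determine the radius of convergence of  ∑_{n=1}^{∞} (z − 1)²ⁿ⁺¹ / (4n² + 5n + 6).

By the ratio test, |a_{n+1}/a_n| = (4n² + 5n + 6)/(4(n+1)² + 5(n+1) + 6) → 1.
Writing y = (z − 1)², the series in y has radius 1, so |z − 1| < √(1) = 1 and R = 1.

R = 1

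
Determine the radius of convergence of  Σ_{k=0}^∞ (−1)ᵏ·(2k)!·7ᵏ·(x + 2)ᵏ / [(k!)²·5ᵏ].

R = 5/28

Ratio test: |a_{k+1}/a_k| = (2k+1)·(2k+2)/(k+1)² · 7/5 → 28/5 as k → ∞.
Convergence for |x + 2| · 28/5 < 1, i.e. |x + 2| < 5/28. So R = 5/28.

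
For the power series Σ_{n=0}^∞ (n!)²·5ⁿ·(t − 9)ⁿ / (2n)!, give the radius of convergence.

The ratio of consecutive coefficients is (n+1)²/[(2n+1)·(2n+2)] · 5 → 5/4.
Convergence for |t − 9| · 5/4 < 1, i.e. |t − 9| < 4/5. So R = 4/5.

R = 4/5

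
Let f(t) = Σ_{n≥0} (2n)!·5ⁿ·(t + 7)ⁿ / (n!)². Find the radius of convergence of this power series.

R = 1/20

The ratio of consecutive coefficients is (2n+1)·(2n+2)/(n+1)² · 5 → 20.
Thus R = 1/(20) = 1/20.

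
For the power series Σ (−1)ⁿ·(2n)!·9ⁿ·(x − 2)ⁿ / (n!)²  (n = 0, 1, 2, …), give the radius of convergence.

Apply the ratio test: |a_{n+1}| / |a_n| = (2n+1)·(2n+2)/(n+1)² · 9, which tends to 36 as n → ∞.
Hence the series converges for |x − 2| < 1/(36) = 1/36, so the radius of convergence is 1/36.

R = 1/36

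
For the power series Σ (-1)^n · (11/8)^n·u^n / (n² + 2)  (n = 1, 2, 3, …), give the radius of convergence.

R = 8/11

Ratio test: |a_{n+1}/a_n| = [(n² + 2)/((n+1)² + 2)] · 11/8 → 11/8 as n → ∞.
The series converges when 11/8 · |u| < 1, giving R = 8/11.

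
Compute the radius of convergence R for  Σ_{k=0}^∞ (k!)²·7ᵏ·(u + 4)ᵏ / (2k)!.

The ratio of consecutive coefficients is (k+1)²/[(2k+1)·(2k+2)] · 7 → 7/4.
Convergence for |u + 4| · 7/4 < 1, i.e. |u + 4| < 4/7. So R = 4/7.

R = 4/7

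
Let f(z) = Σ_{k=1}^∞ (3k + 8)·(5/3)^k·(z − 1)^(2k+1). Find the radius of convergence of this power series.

By the ratio test, |a_{k+1}/a_k| = [(3(k+1) + 8)/(3k + 8)] · 5/3 → 5/3.
Since the exponent of (z − 1) increases by 2 each term, convergence requires |z − 1|² < 3/5, hence R = √15/5.

R = √15/5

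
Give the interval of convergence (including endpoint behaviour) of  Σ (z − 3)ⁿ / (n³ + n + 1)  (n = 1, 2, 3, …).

[2, 4]

The ratio of consecutive coefficients is (n³ + n + 1)/((n+1)³ + (n+1) + 1) → 1.
So the series converges when |z − 3| < 1 and diverges when |z − 3| > 1; R = 1.
Endpoint z = 4: the terms are on the order of 1/n³, so the series converges absolutely by comparison with the p-series (p = 3 > 1).
When z = 2, the terms are on the order of 1/n³, so the series converges absolutely by comparison with the p-series (p = 3 > 1).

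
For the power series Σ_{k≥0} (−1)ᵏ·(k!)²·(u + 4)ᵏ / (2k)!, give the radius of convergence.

Ratio test: |a_{k+1}/a_k| = (k+1)²/[(2k+1)·(2k+2)] → 1/4 as k → ∞.
Convergence for |u + 4| · 1/4 < 1, i.e. |u + 4| < 4. So R = 4.

R = 4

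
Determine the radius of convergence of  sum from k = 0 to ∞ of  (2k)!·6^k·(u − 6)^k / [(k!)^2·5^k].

R = 5/24

The ratio of consecutive coefficients is (2k+1)·(2k+2)/(k+1)² · 6/5 → 24/5.
Hence the series converges for |u − 6| < 1/(24/5) = 5/24, so the radius of convergence is 5/24.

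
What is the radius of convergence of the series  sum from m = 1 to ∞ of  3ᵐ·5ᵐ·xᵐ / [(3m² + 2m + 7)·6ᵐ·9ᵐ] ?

Ratio test: |a_{m+1}/a_m| = [(3m² + 2m + 7)/(3(m+1)² + 2(m+1) + 7)] · 3·5/(6·9) → 5/18 as m → ∞.
The series converges when 5/18 · |x| < 1, giving R = 18/5.

R = 18/5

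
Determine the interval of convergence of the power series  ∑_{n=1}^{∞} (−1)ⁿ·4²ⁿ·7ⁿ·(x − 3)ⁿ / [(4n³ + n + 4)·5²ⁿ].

Apply the ratio test: |a_{n+1}| / |a_n| = [(4n³ + n + 4)/(4(n+1)³ + (n+1) + 4)] · 16·7/25, which tends to 112/25 as n → ∞.
Convergence for |x − 3| · 112/25 < 1, i.e. |x − 3| < 25/112. So R = 25/112.
Check x = 361/112: the series is dominated by a constant times Σ 1/n³, which converges (p = 3 > 1).
Check x = 311/112: absolute convergence follows by limit comparison with Σ 1/n³.

[311/112, 361/112]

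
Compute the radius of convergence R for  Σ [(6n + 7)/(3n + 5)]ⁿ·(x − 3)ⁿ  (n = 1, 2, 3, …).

Root test: |a_n|^(1/n) = (6n + 7)/(3n + 5) → 2.
The series converges when 2 · |x − 3| < 1, giving R = 1/2.

R = 1/2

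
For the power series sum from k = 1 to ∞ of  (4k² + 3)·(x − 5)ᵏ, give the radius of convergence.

By the ratio test, |a_{k+1}/a_k| = (4(k+1)² + 3)/(4k² + 3) → 1.
Hence R = 1.

R = 1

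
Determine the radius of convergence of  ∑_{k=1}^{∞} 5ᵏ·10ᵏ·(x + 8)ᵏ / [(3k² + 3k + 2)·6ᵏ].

Apply the ratio test: |a_{k+1}| / |a_k| = [(3k² + 3k + 2)/(3(k+1)² + 3(k+1) + 2)] · 5·10/6, which tends to 25/3 as k → ∞.
Convergence for |x + 8| · 25/3 < 1, i.e. |x + 8| < 3/25. So R = 3/25.

R = 3/25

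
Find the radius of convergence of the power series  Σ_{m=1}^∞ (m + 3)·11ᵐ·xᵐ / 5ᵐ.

R = 5/11

The ratio of consecutive coefficients is [((m+1) + 3)/(m + 3)] · 11/5 → 11/5.
Hence the series converges for |x| < 1/(11/5) = 5/11, so the radius of convergence is 5/11.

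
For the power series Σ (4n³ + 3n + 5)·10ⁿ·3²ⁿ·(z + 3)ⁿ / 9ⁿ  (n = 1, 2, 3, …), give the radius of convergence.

R = 1/10

Apply the ratio test: |a_{n+1}| / |a_n| = [(4(n+1)³ + 3(n+1) + 5)/(4n³ + 3n + 5)] · 10·9/9, which tends to 10 as n → ∞.
The series converges when 10 · |z + 3| < 1, giving R = 1/10.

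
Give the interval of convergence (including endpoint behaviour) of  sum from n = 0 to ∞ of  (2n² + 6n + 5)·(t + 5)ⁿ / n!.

(−∞, ∞)

Apply the ratio test: |a_{n+1}| / |a_n| = (2(n+1)² + 6(n+1) + 5)/(2n² + 6n + 5) · 1/(n+1), which tends to 0 as n → ∞.
The limit is 0, so the series converges for all t; R = ∞.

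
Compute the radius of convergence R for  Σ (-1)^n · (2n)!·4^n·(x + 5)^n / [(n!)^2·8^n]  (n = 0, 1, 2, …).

The ratio of consecutive coefficients is (2n+1)·(2n+2)/(n+1)² · 4/8 → 2.
The series converges when 2 · |x + 5| < 1, giving R = 1/2.

R = 1/2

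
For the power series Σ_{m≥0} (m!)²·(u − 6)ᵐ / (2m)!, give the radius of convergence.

R = 4

The ratio of consecutive coefficients is (m+1)²/[(2m+1)·(2m+2)] → 1/4.
Thus R = 1/(1/4) = 4.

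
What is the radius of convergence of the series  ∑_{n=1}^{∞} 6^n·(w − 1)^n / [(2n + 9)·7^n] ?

R = 7/6

Ratio test: |a_{n+1}/a_n| = [(2n + 9)/(2(n+1) + 9)] · 6/7 → 6/7 as n → ∞.
Hence the series converges for |w − 1| < 1/(6/7) = 7/6, so the radius of convergence is 7/6.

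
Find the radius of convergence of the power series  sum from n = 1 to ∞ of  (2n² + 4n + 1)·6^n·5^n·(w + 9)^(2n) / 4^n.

R = √30/15

By the ratio test, |a_{n+1}/a_n| = [(2(n+1)² + 4(n+1) + 1)/(2n² + 4n + 1)] · 6·5/4 → 15/2.
Successive powers of (w + 9) differ by 2, so the series converges when |w + 9|² · 15/2 < 1, i.e. |w + 9| < √(2/15). So R = √30/15.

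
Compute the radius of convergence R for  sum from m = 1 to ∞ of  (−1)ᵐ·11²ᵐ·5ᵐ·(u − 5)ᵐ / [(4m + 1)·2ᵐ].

The ratio of consecutive coefficients is [(4m + 1)/(4(m+1) + 1)] · 121·5/2 → 605/2.
Thus R = 1/(605/2) = 2/605.

R = 2/605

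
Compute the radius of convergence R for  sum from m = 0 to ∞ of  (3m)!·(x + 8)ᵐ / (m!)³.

The ratio of consecutive coefficients is (3m+1)·(3m+2)·(3m+3)/(m+1)³ → 27.
Hence the series converges for |x + 8| < 1/(27) = 1/27, so the radius of convergence is 1/27.

R = 1/27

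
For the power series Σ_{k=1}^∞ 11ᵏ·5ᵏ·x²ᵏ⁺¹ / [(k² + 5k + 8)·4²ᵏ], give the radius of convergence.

Apply the ratio test: |a_{k+1}| / |a_k| = [(k² + 5k + 8)/((k+1)² + 5(k+1) + 8)] · 11·5/16, which tends to 55/16 as k → ∞.
Successive powers of x differ by 2, so the series converges when |x|² · 55/16 < 1, i.e. |x| < √(16/55). So R = 4√55/55.

R = 4√55/55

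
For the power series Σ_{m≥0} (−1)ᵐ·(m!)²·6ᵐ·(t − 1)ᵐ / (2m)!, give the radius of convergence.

R = 2/3

Ratio test: |a_{m+1}/a_m| = (m+1)²/[(2m+1)·(2m+2)] · 6 → 3/2 as m → ∞.
Convergence for |t − 1| · 3/2 < 1, i.e. |t − 1| < 2/3. So R = 2/3.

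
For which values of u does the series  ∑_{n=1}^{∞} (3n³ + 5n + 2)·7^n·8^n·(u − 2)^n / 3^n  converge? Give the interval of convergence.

(109/56, 115/56)

Ratio test: |a_{n+1}/a_n| = [(3(n+1)³ + 5(n+1) + 2)/(3n³ + 5n + 2)] · 7·8/3 → 56/3 as n → ∞.
The series converges when 56/3 · |u − 2| < 1, giving R = 3/56.
Check u = 115/56: the terms have absolute value of order n³, which does not tend to 0, so the series diverges by the divergence test.
At u = 109/56: the terms have absolute value of order n³, which does not tend to 0, so the series diverges by the divergence test.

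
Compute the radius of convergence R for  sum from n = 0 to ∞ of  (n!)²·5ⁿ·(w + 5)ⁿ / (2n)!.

R = 4/5

The ratio of consecutive coefficients is (n+1)²/[(2n+1)·(2n+2)] · 5 → 5/4.
Convergence for |w + 5| · 5/4 < 1, i.e. |w + 5| < 4/5. So R = 4/5.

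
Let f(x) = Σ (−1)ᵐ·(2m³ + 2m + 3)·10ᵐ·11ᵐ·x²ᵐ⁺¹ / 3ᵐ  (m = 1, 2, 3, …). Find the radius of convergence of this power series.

R = √330/110

Apply the ratio test: |a_{m+1}| / |a_m| = [(2(m+1)³ + 2(m+1) + 3)/(2m³ + 2m + 3)] · 10·11/3, which tends to 110/3 as m → ∞.
Since the exponent of x increases by 2 each term, convergence requires |x|² < 3/110, hence R = √330/110.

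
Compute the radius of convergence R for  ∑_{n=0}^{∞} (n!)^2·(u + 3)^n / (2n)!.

R = 4

Apply the ratio test: |a_{n+1}| / |a_n| = (n+1)²/[(2n+1)·(2n+2)], which tends to 1/4 as n → ∞.
Convergence for |u + 3| · 1/4 < 1, i.e. |u + 3| < 4. So R = 4.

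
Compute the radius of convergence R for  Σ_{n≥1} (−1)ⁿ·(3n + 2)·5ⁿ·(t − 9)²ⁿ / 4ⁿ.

R = 2√5/5

The ratio of consecutive coefficients is [(3(n+1) + 2)/(3n + 2)] · 5/4 → 5/4.
Since the exponent of (t − 9) increases by 2 each term, convergence requires |t − 9|² < 4/5, hence R = 2√5/5.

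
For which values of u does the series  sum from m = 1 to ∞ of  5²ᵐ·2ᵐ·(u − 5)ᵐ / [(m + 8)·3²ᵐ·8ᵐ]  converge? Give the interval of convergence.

By the ratio test, |a_{m+1}/a_m| = [(m + 8)/((m+1) + 8)] · 25·2/(9·8) → 25/36.
The series converges when 25/36 · |u − 5| < 1, giving R = 36/25.
At u = 161/25: the terms are asymptotic to a nonzero constant times 1/m, so the series diverges by limit comparison with Σ 1/m.
At u = 89/25: the terms alternate in sign and decrease monotonically to 0 in absolute value (size ~ c/m), so the alternating series test gives convergence.

[89/25, 161/25)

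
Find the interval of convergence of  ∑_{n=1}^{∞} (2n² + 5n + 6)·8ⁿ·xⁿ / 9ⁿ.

Ratio test: |a_{n+1}/a_n| = [(2(n+1)² + 5(n+1) + 6)/(2n² + 5n + 6)] · 8/9 → 8/9 as n → ∞.
Hence the series converges for |x| < 1/(8/9) = 9/8, so the radius of convergence is 9/8.
Check x = 9/8: the terms have absolute value of order n², which does not tend to 0, so the series diverges by the divergence test.
Endpoint x = -9/8: the terms do not tend to 0, so the series diverges.

(-9/8, 9/8)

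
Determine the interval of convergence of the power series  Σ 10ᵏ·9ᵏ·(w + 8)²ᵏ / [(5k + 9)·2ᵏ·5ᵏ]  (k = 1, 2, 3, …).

By the ratio test, |a_{k+1}/a_k| = [(5k + 9)/(5(k+1) + 9)] · 10·9/(2·5) → 9.
Since the exponent of (w + 8) increases by 2 each term, convergence requires |w + 8|² < 1/9, hence R = 1/3.
When w = -23/3, comparison with the harmonic series Σ 1/k shows the series diverges.
When w = -25/3, the terms behave like c/k; limit comparison with the harmonic series gives divergence.

(-25/3, -23/3)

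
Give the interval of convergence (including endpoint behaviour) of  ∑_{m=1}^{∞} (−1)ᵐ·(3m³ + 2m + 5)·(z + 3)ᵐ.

Ratio test: |a_{m+1}/a_m| = (3(m+1)³ + 2(m+1) + 5)/(3m³ + 2m + 5) → 1 as m → ∞.
Hence R = 1.
Check z = -2: the terms do not tend to 0, so the series diverges.
At z = -4: the terms have absolute value of order m³, which does not tend to 0, so the series diverges by the divergence test.

(-4, -2)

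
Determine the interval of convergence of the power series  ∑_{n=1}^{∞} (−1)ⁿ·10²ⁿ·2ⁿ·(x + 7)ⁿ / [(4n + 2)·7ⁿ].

(-1407/200, -1393/200]

Apply the ratio test: |a_{n+1}| / |a_n| = [(4n + 2)/(4(n+1) + 2)] · 100·2/7, which tends to 200/7 as n → ∞.
The series converges when 200/7 · |x + 7| < 1, giving R = 7/200.
Endpoint x = -1393/200: the terms alternate in sign and decrease monotonically to 0 in absolute value (size ~ c/n), so the alternating series test gives convergence.
Check x = -1407/200: comparison with the harmonic series Σ 1/n shows the series diverges.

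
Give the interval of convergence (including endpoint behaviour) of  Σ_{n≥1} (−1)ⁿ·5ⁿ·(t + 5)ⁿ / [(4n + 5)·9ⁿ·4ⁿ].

Apply the ratio test: |a_{n+1}| / |a_n| = [(4n + 5)/(4(n+1) + 5)] · 5/(9·4), which tends to 5/36 as n → ∞.
Convergence for |t + 5| · 5/36 < 1, i.e. |t + 5| < 36/5. So R = 36/5.
When t = 11/5, an alternating series whose terms decrease to 0 in absolute value, so it converges by the Leibniz criterion.
Check t = -61/5: the terms behave like c/n; limit comparison with the harmonic series gives divergence.

(-61/5, 11/5]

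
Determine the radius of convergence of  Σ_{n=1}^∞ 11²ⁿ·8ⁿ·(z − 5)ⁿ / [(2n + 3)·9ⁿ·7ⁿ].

R = 63/968

Ratio test: |a_{n+1}/a_n| = [(2n + 3)/(2(n+1) + 3)] · 121·8/(9·7) → 968/63 as n → ∞.
Convergence for |z − 5| · 968/63 < 1, i.e. |z − 5| < 63/968. So R = 63/968.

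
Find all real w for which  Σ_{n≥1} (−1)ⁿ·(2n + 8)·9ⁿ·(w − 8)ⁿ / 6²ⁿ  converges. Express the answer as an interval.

(4, 12)

Ratio test: |a_{n+1}/a_n| = [(2(n+1) + 8)/(2n + 8)] · 9/36 → 1/4 as n → ∞.
Hence the series converges for |w − 8| < 1/(1/4) = 4, so the radius of convergence is 4.
At w = 12: the terms do not tend to 0, so the series diverges.
Check w = 4: the terms do not tend to 0, so the series diverges.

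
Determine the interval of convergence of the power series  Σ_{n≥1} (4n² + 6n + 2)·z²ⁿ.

Ratio test: |a_{n+1}/a_n| = (4(n+1)² + 6(n+1) + 2)/(4n² + 6n + 2) → 1 as n → ∞.
Successive powers of z differ by 2, so the series converges when |z|² · 1 < 1, i.e. |z| < √(1) = 1. So R = 1.
At z = 1: the terms do not tend to 0, so the series diverges.
Endpoint z = -1: the n-th term does not approach 0; divergence by the term test.

(-1, 1)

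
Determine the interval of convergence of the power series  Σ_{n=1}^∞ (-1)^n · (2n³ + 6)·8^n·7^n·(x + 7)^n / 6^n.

(-199/28, -193/28)

Ratio test: |a_{n+1}/a_n| = [(2(n+1)³ + 6)/(2n³ + 6)] · 8·7/6 → 28/3 as n → ∞.
Hence the series converges for |x + 7| < 1/(28/3) = 3/28, so the radius of convergence is 3/28.
At x = -193/28: the n-th term does not approach 0; divergence by the term test.
Endpoint x = -199/28: the terms do not tend to 0, so the series diverges.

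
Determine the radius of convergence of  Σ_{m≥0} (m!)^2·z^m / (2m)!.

R = 4

By the ratio test, |a_{m+1}/a_m| = (m+1)²/[(2m+1)·(2m+2)] → 1/4.
Thus R = 1/(1/4) = 4.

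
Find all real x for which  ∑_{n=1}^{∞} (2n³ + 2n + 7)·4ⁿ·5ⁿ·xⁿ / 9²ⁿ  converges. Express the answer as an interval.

By the ratio test, |a_{n+1}/a_n| = [(2(n+1)³ + 2(n+1) + 7)/(2n³ + 2n + 7)] · 4·5/81 → 20/81.
The series converges when 20/81 · |x| < 1, giving R = 81/20.
Endpoint x = 81/20: the n-th term does not approach 0; divergence by the term test.
Endpoint x = -81/20: the terms have absolute value of order n³, which does not tend to 0, so the series diverges by the divergence test.

(-81/20, 81/20)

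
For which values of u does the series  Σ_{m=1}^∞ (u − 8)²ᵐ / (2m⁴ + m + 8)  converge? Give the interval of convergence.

[7, 9]

Apply the ratio test: |a_{m+1}| / |a_m| = (2m⁴ + m + 8)/(2(m+1)⁴ + (m+1) + 8), which tends to 1 as m → ∞.
Writing y = (u − 8)², the series in y has radius 1, so |u − 8| < √(1) = 1 and R = 1.
When u = 9, the terms are on the order of 1/m⁴, so the series converges absolutely by comparison with the p-series (p = 4 > 1).
When u = 7, the series is dominated by a constant times Σ 1/m⁴, which converges (p = 4 > 1).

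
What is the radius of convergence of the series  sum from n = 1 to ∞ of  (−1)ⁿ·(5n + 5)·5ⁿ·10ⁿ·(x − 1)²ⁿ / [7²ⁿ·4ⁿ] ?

R = 7√2/5

The ratio of consecutive coefficients is [(5(n+1) + 5)/(5n + 5)] · 5·10/(49·4) → 25/98.
Successive powers of (x − 1) differ by 2, so the series converges when |x − 1|² · 25/98 < 1, i.e. |x − 1| < √(98/25). So R = 7√2/5.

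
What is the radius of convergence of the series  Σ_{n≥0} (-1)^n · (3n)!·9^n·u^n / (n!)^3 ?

R = 1/243

Ratio test: |a_{n+1}/a_n| = (3n+1)·(3n+2)·(3n+3)/(n+1)³ · 9 → 243 as n → ∞.
Hence the series converges for |u| < 1/(243) = 1/243, so the radius of convergence is 1/243.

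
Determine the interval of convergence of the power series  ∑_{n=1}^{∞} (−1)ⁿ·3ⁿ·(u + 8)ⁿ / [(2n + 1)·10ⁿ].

(-34/3, -14/3]

By the ratio test, |a_{n+1}/a_n| = [(2n + 1)/(2(n+1) + 1)] · 3/10 → 3/10.
Hence the series converges for |u + 8| < 1/(3/10) = 10/3, so the radius of convergence is 10/3.
Check u = -14/3: an alternating series whose terms decrease to 0 in absolute value, so it converges by the Leibniz criterion.
At u = -34/3: comparison with the harmonic series Σ 1/n shows the series diverges.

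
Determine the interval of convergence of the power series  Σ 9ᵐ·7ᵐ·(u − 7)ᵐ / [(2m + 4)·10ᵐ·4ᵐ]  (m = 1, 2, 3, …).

[401/63, 481/63)

The ratio of consecutive coefficients is [(2m + 4)/(2(m+1) + 4)] · 9·7/(10·4) → 63/40.
Convergence for |u − 7| · 63/40 < 1, i.e. |u − 7| < 40/63. So R = 40/63.
Endpoint u = 481/63: comparison with the harmonic series Σ 1/m shows the series diverges.
Check u = 401/63: the terms alternate in sign and decrease monotonically to 0 in absolute value (size ~ c/m), so the alternating series test gives convergence.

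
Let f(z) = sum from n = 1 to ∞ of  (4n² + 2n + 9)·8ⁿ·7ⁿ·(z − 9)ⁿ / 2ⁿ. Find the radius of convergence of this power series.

By the ratio test, |a_{n+1}/a_n| = [(4(n+1)² + 2(n+1) + 9)/(4n² + 2n + 9)] · 8·7/2 → 28.
Hence the series converges for |z − 9| < 1/(28) = 1/28, so the radius of convergence is 1/28.

R = 1/28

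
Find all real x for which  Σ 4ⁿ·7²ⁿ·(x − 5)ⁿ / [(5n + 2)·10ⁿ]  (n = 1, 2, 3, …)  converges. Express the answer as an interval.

[485/98, 495/98)

By the ratio test, |a_{n+1}/a_n| = [(5n + 2)/(5(n+1) + 2)] · 4·49/10 → 98/5.
The series converges when 98/5 · |x − 5| < 1, giving R = 5/98.
At x = 495/98: the terms are asymptotic to a nonzero constant times 1/n, so the series diverges by limit comparison with Σ 1/n.
Check x = 485/98: the terms alternate in sign and decrease monotonically to 0 in absolute value (size ~ c/n), so the alternating series test gives convergence.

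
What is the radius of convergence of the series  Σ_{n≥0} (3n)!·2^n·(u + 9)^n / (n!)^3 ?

R = 1/54

The ratio of consecutive coefficients is (3n+1)·(3n+2)·(3n+3)/(n+1)³ · 2 → 54.
The series converges when 54 · |u + 9| < 1, giving R = 1/54.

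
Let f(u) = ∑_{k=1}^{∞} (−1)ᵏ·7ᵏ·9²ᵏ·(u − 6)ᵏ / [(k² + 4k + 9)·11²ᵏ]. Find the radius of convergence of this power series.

R = 121/567

Ratio test: |a_{k+1}/a_k| = [(k² + 4k + 9)/((k+1)² + 4(k+1) + 9)] · 7·81/121 → 567/121 as k → ∞.
The series converges when 567/121 · |u − 6| < 1, giving R = 121/567.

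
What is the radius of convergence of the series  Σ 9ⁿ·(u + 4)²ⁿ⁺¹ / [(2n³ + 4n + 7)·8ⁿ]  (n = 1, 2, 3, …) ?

R = 2√2/3

The ratio of consecutive coefficients is [(2n³ + 4n + 7)/(2(n+1)³ + 4(n+1) + 7)] · 9/8 → 9/8.
Successive powers of (u + 4) differ by 2, so the series converges when |u + 4|² · 9/8 < 1, i.e. |u + 4| < √(8/9). So R = 2√2/3.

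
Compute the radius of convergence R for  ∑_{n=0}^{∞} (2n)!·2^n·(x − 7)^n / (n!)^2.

By the ratio test, |a_{n+1}/a_n| = (2n+1)·(2n+2)/(n+1)² · 2 → 8.
Hence the series converges for |x − 7| < 1/(8) = 1/8, so the radius of convergence is 1/8.

R = 1/8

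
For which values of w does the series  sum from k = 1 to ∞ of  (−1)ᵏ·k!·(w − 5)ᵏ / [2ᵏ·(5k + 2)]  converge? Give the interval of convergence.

The ratio of consecutive coefficients is (k+1) · 1/2 · (5k + 2)/(5(k+1) + 2) → ∞.
The terms grow without bound for any (w − 5) ≠ 0, so R = 0 (convergence only at w = 5).

{5}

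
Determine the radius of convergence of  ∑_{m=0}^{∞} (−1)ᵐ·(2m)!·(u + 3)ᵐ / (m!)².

R = 1/4

By the ratio test, |a_{m+1}/a_m| = (2m+1)·(2m+2)/(m+1)² → 4.
Convergence for |u + 3| · 4 < 1, i.e. |u + 3| < 1/4. So R = 1/4.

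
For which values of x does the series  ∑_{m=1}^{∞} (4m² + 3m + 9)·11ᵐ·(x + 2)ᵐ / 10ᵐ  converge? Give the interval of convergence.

The ratio of consecutive coefficients is [(4(m+1)² + 3(m+1) + 9)/(4m² + 3m + 9)] · 11/10 → 11/10.
Thus R = 1/(11/10) = 10/11.
At x = -12/11: the terms do not tend to 0, so the series diverges.
Endpoint x = -32/11: the terms do not tend to 0, so the series diverges.

(-32/11, -12/11)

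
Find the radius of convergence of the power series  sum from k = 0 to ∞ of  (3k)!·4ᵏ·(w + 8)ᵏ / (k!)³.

Ratio test: |a_{k+1}/a_k| = (3k+1)·(3k+2)·(3k+3)/(k+1)³ · 4 → 108 as k → ∞.
The series converges when 108 · |w + 8| < 1, giving R = 1/108.

R = 1/108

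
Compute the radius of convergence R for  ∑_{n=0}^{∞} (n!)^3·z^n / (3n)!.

By the ratio test, |a_{n+1}/a_n| = (n+1)³/[(3n+1)·(3n+2)·(3n+3)] → 1/27.
Hence the series converges for |z| < 1/(1/27) = 27, so the radius of convergence is 27.

R = 27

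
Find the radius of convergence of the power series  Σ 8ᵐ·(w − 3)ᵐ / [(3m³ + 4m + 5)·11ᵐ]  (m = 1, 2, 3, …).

R = 11/8

By the ratio test, |a_{m+1}/a_m| = [(3m³ + 4m + 5)/(3(m+1)³ + 4(m+1) + 5)] · 8/11 → 8/11.
Thus R = 1/(8/11) = 11/8.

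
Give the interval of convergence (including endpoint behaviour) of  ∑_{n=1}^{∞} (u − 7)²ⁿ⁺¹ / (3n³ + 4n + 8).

Apply the ratio test: |a_{n+1}| / |a_n| = (3n³ + 4n + 8)/(3(n+1)³ + 4(n+1) + 8), which tends to 1 as n → ∞.
Since the exponent of (u − 7) increases by 2 each term, convergence requires |u − 7|² < 1, hence R = 1.
Endpoint u = 8: absolute convergence follows by limit comparison with Σ 1/n³.
Check u = 6: the terms are on the order of 1/n³, so the series converges absolutely by comparison with the p-series (p = 3 > 1).

[6, 8]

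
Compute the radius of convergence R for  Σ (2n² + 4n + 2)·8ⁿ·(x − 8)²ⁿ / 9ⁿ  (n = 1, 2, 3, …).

By the ratio test, |a_{n+1}/a_n| = [(2(n+1)² + 4(n+1) + 2)/(2n² + 4n + 2)] · 8/9 → 8/9.
Successive powers of (x − 8) differ by 2, so the series converges when |x − 8|² · 8/9 < 1, i.e. |x − 8| < √(9/8). So R = 3√2/4.

R = 3√2/4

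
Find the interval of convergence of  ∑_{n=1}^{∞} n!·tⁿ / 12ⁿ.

{0}

Apply the ratio test: |a_{n+1}| / |a_n| = (n+1) · 1/12, which tends to ∞ as n → ∞.
The ratio grows without bound, so the series diverges whenever t ≠ 0; it converges only at t = 0. R = 0.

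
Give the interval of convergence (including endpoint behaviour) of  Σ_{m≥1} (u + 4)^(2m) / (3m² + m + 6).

[-5, -3]

Ratio test: |a_{m+1}/a_m| = (3m² + m + 6)/(3(m+1)² + (m+1) + 6) → 1 as m → ∞.
Since the exponent of (u + 4) increases by 2 each term, convergence requires |u + 4|² < 1, hence R = 1.
Check u = -3: the series is dominated by a constant times Σ 1/m², which converges (p = 2 > 1).
Check u = -5: the terms are on the order of 1/m², so the series converges absolutely by comparison with the p-series (p = 2 > 1).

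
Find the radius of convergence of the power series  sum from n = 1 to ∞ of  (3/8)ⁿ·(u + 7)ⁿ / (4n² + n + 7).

R = 8/3

By the ratio test, |a_{n+1}/a_n| = [(4n² + n + 7)/(4(n+1)² + (n+1) + 7)] · 3/8 → 3/8.
The series converges when 3/8 · |u + 7| < 1, giving R = 8/3.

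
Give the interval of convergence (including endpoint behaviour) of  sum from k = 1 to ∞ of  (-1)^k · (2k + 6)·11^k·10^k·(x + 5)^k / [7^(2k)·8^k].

(-471/55, -79/55)

Ratio test: |a_{k+1}/a_k| = [(2(k+1) + 6)/(2k + 6)] · 11·10/(49·8) → 55/196 as k → ∞.
Convergence for |x + 5| · 55/196 < 1, i.e. |x + 5| < 196/55. So R = 196/55.
Endpoint x = -79/55: the terms have absolute value of order k, which does not tend to 0, so the series diverges by the divergence test.
Endpoint x = -471/55: the k-th term does not approach 0; divergence by the term test.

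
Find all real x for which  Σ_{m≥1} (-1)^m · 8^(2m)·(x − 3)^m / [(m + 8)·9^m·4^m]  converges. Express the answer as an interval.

By the ratio test, |a_{m+1}/a_m| = [(m + 8)/((m+1) + 8)] · 64/(9·4) → 16/9.
The series converges when 16/9 · |x − 3| < 1, giving R = 9/16.
When x = 57/16, convergence follows from the alternating series test (terms decrease monotonically to 0).
Check x = 39/16: the terms behave like c/m; limit comparison with the harmonic series gives divergence.

(39/16, 57/16]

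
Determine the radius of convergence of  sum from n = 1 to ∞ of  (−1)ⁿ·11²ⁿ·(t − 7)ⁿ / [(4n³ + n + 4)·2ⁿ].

Ratio test: |a_{n+1}/a_n| = [(4n³ + n + 4)/(4(n+1)³ + (n+1) + 4)] · 121/2 → 121/2 as n → ∞.
Thus R = 1/(121/2) = 2/121.

R = 2/121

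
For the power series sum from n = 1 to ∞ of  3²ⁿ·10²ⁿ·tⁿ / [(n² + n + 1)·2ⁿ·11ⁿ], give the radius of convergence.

By the ratio test, |a_{n+1}/a_n| = [(n² + n + 1)/((n+1)² + (n+1) + 1)] · 9·100/(2·11) → 450/11.
The series converges when 450/11 · |t| < 1, giving R = 11/450.

R = 11/450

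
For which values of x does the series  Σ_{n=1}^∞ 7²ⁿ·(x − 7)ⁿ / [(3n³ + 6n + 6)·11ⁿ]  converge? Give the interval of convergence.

Ratio test: |a_{n+1}/a_n| = [(3n³ + 6n + 6)/(3(n+1)³ + 6(n+1) + 6)] · 49/11 → 49/11 as n → ∞.
The series converges when 49/11 · |x − 7| < 1, giving R = 11/49.
At x = 354/49: absolute convergence follows by limit comparison with Σ 1/n³.
Check x = 332/49: the terms are on the order of 1/n³, so the series converges absolutely by comparison with the p-series (p = 3 > 1).

[332/49, 354/49]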